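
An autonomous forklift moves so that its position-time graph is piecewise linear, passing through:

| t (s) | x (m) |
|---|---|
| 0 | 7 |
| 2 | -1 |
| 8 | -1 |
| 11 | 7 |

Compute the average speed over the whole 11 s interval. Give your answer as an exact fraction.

Average speed = (total path length)/(elapsed time); on a piecewise-linear x-t graph the path length is Σ|Δx|.
0–2 s: |Δx| = |-1 − 7| = 8 m
2–8 s: |Δx| = |-1 − -1| = 0 m
8–11 s: |Δx| = |7 − -1| = 8 m
Total path = 16 m; average speed = 16/11 = 16/11 m/s.

16/11 m/s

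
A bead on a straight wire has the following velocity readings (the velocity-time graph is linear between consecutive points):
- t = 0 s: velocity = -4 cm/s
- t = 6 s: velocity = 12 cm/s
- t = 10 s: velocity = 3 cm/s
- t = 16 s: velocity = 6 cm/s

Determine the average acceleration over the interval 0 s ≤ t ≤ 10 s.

0.7 cm/s²

Average acceleration = Δv/Δt = (3 − -4)/(10 − 0) = 0.7 cm/s².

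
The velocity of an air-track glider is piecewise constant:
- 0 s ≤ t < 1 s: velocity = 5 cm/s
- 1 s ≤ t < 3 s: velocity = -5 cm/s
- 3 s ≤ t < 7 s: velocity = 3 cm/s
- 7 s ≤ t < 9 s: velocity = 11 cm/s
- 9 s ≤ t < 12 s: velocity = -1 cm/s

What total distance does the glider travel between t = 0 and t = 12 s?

52 cm

Total distance travelled is ∫|v| dt — sum the magnitudes of each area piece.
0–1 s: |5| × 1 = 5 cm
1–3 s: |-5| × 2 = 10 cm
3–7 s: |3| × 4 = 12 cm
7–9 s: |11| × 2 = 22 cm
9–12 s: |-1| × 3 = 3 cm
Total distance = 52 cm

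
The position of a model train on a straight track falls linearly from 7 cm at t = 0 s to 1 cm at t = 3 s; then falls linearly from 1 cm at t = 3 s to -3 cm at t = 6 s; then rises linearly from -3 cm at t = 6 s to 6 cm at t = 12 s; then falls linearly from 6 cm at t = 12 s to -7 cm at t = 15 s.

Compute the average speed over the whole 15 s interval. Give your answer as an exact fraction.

32/15 cm/s

Average speed = (total path length)/(elapsed time); on a piecewise-linear x-t graph the path length is Σ|Δx|.
0–3 s: |Δx| = |1 − 7| = 6 cm
3–6 s: |Δx| = |-3 − 1| = 4 cm
6–12 s: |Δx| = |6 − -3| = 9 cm
12–15 s: |Δx| = |-7 − 6| = 13 cm
Total path = 32 cm; average speed = 32/15 = 32/15 cm/s.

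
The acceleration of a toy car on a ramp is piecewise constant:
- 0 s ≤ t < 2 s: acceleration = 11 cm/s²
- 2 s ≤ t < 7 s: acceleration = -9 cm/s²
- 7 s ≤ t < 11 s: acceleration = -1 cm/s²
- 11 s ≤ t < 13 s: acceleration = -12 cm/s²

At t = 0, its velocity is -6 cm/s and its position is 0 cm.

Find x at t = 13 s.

On each constant-a segment, Δv = aΔt and Δx = v₀Δt + ½aΔt²; chain segment to segment.
0–2 s: v starts -6 cm/s; Δx = -6·2 + ½·11·2² = 10 cm; v ends 16 cm/s.
2–7 s: v starts 16 cm/s; Δx = 16·5 + ½·-9·5² = -32.5 cm; v ends -29 cm/s.
7–11 s: v starts -29 cm/s; Δx = -29·4 + ½·-1·4² = -124 cm; v ends -33 cm/s.
11–13 s: v starts -33 cm/s; Δx = -33·2 + ½·-12·2² = -90 cm; v ends -57 cm/s.
x(13) = 0 + Σ Δx = -236.5 cm.

-236.5 cm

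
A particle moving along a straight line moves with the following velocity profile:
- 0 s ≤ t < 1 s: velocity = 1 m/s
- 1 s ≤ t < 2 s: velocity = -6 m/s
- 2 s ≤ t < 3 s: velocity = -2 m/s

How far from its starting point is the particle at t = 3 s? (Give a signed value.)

Displacement is the signed area under the v-t curve.
0–1 s: 1 × 1 = 1 m
1–2 s: -6 × 1 = -6 m
2–3 s: -2 × 1 = -2 m
Net displacement = -7 m

-7 m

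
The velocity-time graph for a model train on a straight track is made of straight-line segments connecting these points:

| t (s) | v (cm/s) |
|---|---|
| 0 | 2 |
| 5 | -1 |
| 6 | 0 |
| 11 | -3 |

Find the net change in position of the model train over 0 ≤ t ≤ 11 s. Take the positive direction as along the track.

Net displacement equals the area under the velocity-time graph (areas below the axis count negative).
0–5 s: ½(2 + -1)(5) = 2.5 cm
5–6 s: ½(-1 + 0)(1) = -0.5 cm
6–11 s: ½(0 + -3)(5) = -7.5 cm
Net displacement = -5.5 cm

-5.5 cm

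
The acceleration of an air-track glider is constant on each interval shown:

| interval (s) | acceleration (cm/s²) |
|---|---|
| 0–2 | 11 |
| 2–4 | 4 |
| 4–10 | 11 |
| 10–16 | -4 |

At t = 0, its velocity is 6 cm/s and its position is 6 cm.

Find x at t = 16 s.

On each constant-a segment, Δv = aΔt and Δx = v₀Δt + ½aΔt²; chain segment to segment.
0–2 s: v starts 6 cm/s; Δx = 6·2 + ½·11·2² = 34 cm; v ends 28 cm/s.
2–4 s: v starts 28 cm/s; Δx = 28·2 + ½·4·2² = 64 cm; v ends 36 cm/s.
4–10 s: v starts 36 cm/s; Δx = 36·6 + ½·11·6² = 414 cm; v ends 102 cm/s.
10–16 s: v starts 102 cm/s; Δx = 102·6 + ½·-4·6² = 540 cm; v ends 78 cm/s.
x(16) = 6 + Σ Δx = 1058 cm.

1058 cm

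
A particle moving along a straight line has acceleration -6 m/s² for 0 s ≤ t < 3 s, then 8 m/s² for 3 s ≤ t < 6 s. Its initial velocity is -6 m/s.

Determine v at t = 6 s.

Δv equals the area under the a-t graph; then v = v₀ + Δv.
0–3 s: -6 × 3 = -18 m/s
3–6 s: 8 × 3 = 24 m/s
Δv = 6 m/s, so v(6) = -6 + (6) = 0 m/s.

0 m/s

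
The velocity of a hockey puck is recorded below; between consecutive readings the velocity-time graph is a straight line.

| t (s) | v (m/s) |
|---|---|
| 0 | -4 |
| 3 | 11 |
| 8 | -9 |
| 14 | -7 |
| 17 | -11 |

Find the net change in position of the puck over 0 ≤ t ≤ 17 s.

Displacement is the signed area under the v-t curve.
0–3 s: ½(-4 + 11)(3) = 10.5 m
3–8 s: ½(11 + -9)(5) = 5 m
8–14 s: ½(-9 + -7)(6) = -48 m
14–17 s: ½(-7 + -11)(3) = -27 m
Net displacement = -59.5 m

-59.5 m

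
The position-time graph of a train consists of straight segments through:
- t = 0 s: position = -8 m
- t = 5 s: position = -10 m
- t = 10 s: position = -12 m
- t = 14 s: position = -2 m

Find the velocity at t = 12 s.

2.5 m/s

Velocity is the slope of the x-t graph on 10–14 s: (-2 − -12)/(14 − 10) = 2.5 m/s.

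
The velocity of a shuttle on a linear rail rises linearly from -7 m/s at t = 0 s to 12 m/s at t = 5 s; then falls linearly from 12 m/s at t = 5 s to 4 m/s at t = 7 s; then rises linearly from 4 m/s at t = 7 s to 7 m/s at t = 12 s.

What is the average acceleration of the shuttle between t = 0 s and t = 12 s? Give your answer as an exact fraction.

Average acceleration = Δv/Δt = (7 − -7)/(12 − 0) = 7/6 m/s².

7/6 m/s²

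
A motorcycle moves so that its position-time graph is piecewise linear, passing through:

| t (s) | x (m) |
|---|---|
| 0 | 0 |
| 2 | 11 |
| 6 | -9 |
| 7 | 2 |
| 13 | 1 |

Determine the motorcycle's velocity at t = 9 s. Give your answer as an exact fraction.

Velocity is the slope of the x-t graph on 7–13 s: (1 − 2)/(13 − 7) = -1/6 m/s.

-1/6 m/s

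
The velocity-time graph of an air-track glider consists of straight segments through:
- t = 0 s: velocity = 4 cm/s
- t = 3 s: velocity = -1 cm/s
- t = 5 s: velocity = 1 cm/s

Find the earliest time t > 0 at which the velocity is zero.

t = 2.4 s

v changes sign on 0–3 s (from 4 to -1); the graph is linear there, so v = 0 at t = 0 + (-4)·(3 − 0)/(-1 − 4) = 2.4 s.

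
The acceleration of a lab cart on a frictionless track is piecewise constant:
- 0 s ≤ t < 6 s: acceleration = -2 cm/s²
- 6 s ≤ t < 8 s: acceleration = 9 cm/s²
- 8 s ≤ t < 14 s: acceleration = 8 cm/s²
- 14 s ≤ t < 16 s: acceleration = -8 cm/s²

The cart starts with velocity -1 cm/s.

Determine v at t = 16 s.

Δv equals the area under the a-t graph; then v = v₀ + Δv.
0–6 s: -2 × 6 = -12 cm/s
6–8 s: 9 × 2 = 18 cm/s
8–14 s: 8 × 6 = 48 cm/s
14–16 s: -8 × 2 = -16 cm/s
Δv = 38 cm/s, so v(16) = -1 + (38) = 37 cm/s.

37 cm/s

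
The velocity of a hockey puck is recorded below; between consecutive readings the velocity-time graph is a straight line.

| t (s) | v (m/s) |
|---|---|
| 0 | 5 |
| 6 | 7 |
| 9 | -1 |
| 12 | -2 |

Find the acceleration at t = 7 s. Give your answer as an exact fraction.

Acceleration is the slope of the v-t graph on 6–9 s: (-1 − 7)/(9 − 6) = -8/3 m/s².

-8/3 m/s²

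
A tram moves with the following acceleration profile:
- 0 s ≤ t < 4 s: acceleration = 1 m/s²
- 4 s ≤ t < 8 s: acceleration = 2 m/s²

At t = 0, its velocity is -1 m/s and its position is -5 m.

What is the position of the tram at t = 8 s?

27 m

On each constant-a segment, Δv = aΔt and Δx = v₀Δt + ½aΔt²; chain segment to segment.
0–4 s: v starts -1 m/s; Δx = -1·4 + ½·1·4² = 4 m; v ends 3 m/s.
4–8 s: v starts 3 m/s; Δx = 3·4 + ½·2·4² = 28 m; v ends 11 m/s.
x(8) = -5 + Σ Δx = 27 m.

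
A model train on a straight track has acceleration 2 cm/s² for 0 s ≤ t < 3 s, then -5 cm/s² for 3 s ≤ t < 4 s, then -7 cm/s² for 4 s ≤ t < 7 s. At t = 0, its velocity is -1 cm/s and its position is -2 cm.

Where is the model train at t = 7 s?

-25 cm

On each constant-a segment, Δv = aΔt and Δx = v₀Δt + ½aΔt²; chain segment to segment.
0–3 s: v starts -1 cm/s; Δx = -1·3 + ½·2·3² = 6 cm; v ends 5 cm/s.
3–4 s: v starts 5 cm/s; Δx = 5·1 + ½·-5·1² = 2.5 cm; v ends 0 cm/s.
4–7 s: v starts 0 cm/s; Δx = 0·3 + ½·-7·3² = -31.5 cm; v ends -21 cm/s.
x(7) = -2 + Σ Δx = -25 cm.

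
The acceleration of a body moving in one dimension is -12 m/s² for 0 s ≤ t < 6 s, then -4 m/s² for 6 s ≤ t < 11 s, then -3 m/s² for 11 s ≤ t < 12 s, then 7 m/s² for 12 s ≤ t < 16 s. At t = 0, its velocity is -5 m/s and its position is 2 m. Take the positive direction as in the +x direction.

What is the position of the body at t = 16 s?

On each constant-a segment, Δv = aΔt and Δx = v₀Δt + ½aΔt²; chain segment to segment.
0–6 s: v starts -5 m/s; Δx = -5·6 + ½·-12·6² = -246 m; v ends -77 m/s.
6–11 s: v starts -77 m/s; Δx = -77·5 + ½·-4·5² = -435 m; v ends -97 m/s.
11–12 s: v starts -97 m/s; Δx = -97·1 + ½·-3·1² = -98.5 m; v ends -100 m/s.
12–16 s: v starts -100 m/s; Δx = -100·4 + ½·7·4² = -344 m; v ends -72 m/s.
x(16) = 2 + Σ Δx = -1121.5 m.

-1121.5 m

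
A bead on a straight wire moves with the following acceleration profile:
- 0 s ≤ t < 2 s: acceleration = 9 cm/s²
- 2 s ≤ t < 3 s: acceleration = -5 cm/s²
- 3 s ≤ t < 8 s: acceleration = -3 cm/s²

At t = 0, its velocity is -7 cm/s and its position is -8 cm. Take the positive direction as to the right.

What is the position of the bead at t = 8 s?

-3 cm

On each constant-a segment, Δv = aΔt and Δx = v₀Δt + ½aΔt²; chain segment to segment.
0–2 s: v starts -7 cm/s; Δx = -7·2 + ½·9·2² = 4 cm; v ends 11 cm/s.
2–3 s: v starts 11 cm/s; Δx = 11·1 + ½·-5·1² = 8.5 cm; v ends 6 cm/s.
3–8 s: v starts 6 cm/s; Δx = 6·5 + ½·-3·5² = -7.5 cm; v ends -9 cm/s.
x(8) = -8 + Σ Δx = -3 cm.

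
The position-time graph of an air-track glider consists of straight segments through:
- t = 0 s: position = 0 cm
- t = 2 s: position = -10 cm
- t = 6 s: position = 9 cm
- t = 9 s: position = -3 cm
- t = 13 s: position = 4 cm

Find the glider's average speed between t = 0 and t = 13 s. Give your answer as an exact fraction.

48/13 cm/s

Average speed = (total path length)/(elapsed time); on a piecewise-linear x-t graph the path length is Σ|Δx|.
0–2 s: |Δx| = |-10 − 0| = 10 cm
2–6 s: |Δx| = |9 − -10| = 19 cm
6–9 s: |Δx| = |-3 − 9| = 12 cm
9–13 s: |Δx| = |4 − -3| = 7 cm
Total path = 48 cm; average speed = 48/13 = 48/13 cm/s.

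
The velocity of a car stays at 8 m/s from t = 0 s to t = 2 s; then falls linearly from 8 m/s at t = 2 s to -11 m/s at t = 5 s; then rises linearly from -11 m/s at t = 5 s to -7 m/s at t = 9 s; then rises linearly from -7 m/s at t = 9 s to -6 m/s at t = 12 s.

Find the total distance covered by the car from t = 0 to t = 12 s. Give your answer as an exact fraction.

1636/19 m

Distance (not displacement) is the total path length: add the absolute areas under v-t.
0–2 s: |8| × 2 = 16 m
2–5 s: v = 0 at t = 62/19 s; triangle areas 96/19 + 363/38 = 555/38 m
5–9 s: |½(-11 + -7)(4)| = 36 m
9–12 s: |½(-7 + -6)(3)| = 19.5 m
Total distance = 1636/19 m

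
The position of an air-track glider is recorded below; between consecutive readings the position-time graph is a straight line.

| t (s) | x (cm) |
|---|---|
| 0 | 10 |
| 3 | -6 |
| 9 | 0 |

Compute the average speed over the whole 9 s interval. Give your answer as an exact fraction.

Average speed = (total path length)/(elapsed time); on a piecewise-linear x-t graph the path length is Σ|Δx|.
0–3 s: |Δx| = |-6 − 10| = 16 cm
3–9 s: |Δx| = |0 − -6| = 6 cm
Total path = 22 cm; average speed = 22/9 = 22/9 cm/s.

22/9 cm/s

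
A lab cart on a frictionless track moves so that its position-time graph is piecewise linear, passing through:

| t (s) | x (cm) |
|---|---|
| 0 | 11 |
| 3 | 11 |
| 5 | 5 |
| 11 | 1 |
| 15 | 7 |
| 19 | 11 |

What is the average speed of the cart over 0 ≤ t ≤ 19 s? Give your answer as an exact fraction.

Average speed = (total path length)/(elapsed time); on a piecewise-linear x-t graph the path length is Σ|Δx|.
0–3 s: |Δx| = |11 − 11| = 0 cm
3–5 s: |Δx| = |5 − 11| = 6 cm
5–11 s: |Δx| = |1 − 5| = 4 cm
11–15 s: |Δx| = |7 − 1| = 6 cm
15–19 s: |Δx| = |11 − 7| = 4 cm
Total path = 20 cm; average speed = 20/19 = 20/19 cm/s.

20/19 cm/s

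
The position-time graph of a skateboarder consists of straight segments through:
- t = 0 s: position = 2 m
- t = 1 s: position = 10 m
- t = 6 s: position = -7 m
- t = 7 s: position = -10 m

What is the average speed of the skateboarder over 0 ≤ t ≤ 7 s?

4 m/s

Average speed = (total path length)/(elapsed time); on a piecewise-linear x-t graph the path length is Σ|Δx|.
0–1 s: |Δx| = |10 − 2| = 8 m
1–6 s: |Δx| = |-7 − 10| = 17 m
6–7 s: |Δx| = |-10 − -7| = 3 m
Total path = 28 m; average speed = 28/7 = 4 m/s.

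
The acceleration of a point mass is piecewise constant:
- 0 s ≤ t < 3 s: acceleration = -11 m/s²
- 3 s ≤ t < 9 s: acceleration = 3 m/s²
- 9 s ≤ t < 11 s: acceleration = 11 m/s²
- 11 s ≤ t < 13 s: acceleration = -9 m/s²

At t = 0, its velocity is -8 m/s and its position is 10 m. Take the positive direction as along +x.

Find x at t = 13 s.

On each constant-a segment, Δv = aΔt and Δx = v₀Δt + ½aΔt²; chain segment to segment.
0–3 s: v starts -8 m/s; Δx = -8·3 + ½·-11·3² = -73.5 m; v ends -41 m/s.
3–9 s: v starts -41 m/s; Δx = -41·6 + ½·3·6² = -192 m; v ends -23 m/s.
9–11 s: v starts -23 m/s; Δx = -23·2 + ½·11·2² = -24 m; v ends -1 m/s.
11–13 s: v starts -1 m/s; Δx = -1·2 + ½·-9·2² = -20 m; v ends -19 m/s.
x(13) = 10 + Σ Δx = -299.5 m.

-299.5 m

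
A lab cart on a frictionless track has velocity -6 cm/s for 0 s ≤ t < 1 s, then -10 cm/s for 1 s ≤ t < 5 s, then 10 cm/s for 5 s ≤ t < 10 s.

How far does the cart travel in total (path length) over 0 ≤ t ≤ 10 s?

Total distance travelled is ∫|v| dt — sum the magnitudes of each area piece.
0–1 s: |-6| × 1 = 6 cm
1–5 s: |-10| × 4 = 40 cm
5–10 s: |10| × 5 = 50 cm
Total distance = 96 cm

96 cm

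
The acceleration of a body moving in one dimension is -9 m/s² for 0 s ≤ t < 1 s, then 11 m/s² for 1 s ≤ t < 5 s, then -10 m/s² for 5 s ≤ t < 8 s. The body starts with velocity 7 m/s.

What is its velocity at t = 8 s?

Δv equals the area under the a-t graph; then v = v₀ + Δv.
0–1 s: -9 × 1 = -9 m/s
1–5 s: 11 × 4 = 44 m/s
5–8 s: -10 × 3 = -30 m/s
Δv = 5 m/s, so v(8) = 7 + (5) = 12 m/s.

12 m/s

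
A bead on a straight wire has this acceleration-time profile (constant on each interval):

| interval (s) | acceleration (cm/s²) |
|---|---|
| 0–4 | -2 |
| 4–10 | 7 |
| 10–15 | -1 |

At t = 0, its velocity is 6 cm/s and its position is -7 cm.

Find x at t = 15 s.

On each constant-a segment, Δv = aΔt and Δx = v₀Δt + ½aΔt²; chain segment to segment.
0–4 s: v starts 6 cm/s; Δx = 6·4 + ½·-2·4² = 8 cm; v ends -2 cm/s.
4–10 s: v starts -2 cm/s; Δx = -2·6 + ½·7·6² = 114 cm; v ends 40 cm/s.
10–15 s: v starts 40 cm/s; Δx = 40·5 + ½·-1·5² = 187.5 cm; v ends 35 cm/s.
x(15) = -7 + Σ Δx = 302.5 cm.

302.5 cm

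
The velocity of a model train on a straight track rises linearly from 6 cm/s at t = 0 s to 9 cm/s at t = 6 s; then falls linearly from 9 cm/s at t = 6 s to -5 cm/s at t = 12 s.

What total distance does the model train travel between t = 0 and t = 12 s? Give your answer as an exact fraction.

Total distance travelled is ∫|v| dt — sum the magnitudes of each area piece.
0–6 s: |½(6 + 9)(6)| = 45 cm
6–12 s: v = 0 at t = 69/7 s; triangle areas 243/14 + 75/14 = 159/7 cm
Total distance = 474/7 cm

474/7 cm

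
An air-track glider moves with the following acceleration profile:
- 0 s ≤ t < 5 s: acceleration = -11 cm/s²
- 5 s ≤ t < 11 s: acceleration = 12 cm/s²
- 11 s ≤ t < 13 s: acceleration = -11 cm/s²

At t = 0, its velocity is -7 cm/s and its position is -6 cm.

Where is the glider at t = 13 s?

On each constant-a segment, Δv = aΔt and Δx = v₀Δt + ½aΔt²; chain segment to segment.
0–5 s: v starts -7 cm/s; Δx = -7·5 + ½·-11·5² = -172.5 cm; v ends -62 cm/s.
5–11 s: v starts -62 cm/s; Δx = -62·6 + ½·12·6² = -156 cm; v ends 10 cm/s.
11–13 s: v starts 10 cm/s; Δx = 10·2 + ½·-11·2² = -2 cm; v ends -12 cm/s.
x(13) = -6 + Σ Δx = -336.5 cm.

-336.5 cm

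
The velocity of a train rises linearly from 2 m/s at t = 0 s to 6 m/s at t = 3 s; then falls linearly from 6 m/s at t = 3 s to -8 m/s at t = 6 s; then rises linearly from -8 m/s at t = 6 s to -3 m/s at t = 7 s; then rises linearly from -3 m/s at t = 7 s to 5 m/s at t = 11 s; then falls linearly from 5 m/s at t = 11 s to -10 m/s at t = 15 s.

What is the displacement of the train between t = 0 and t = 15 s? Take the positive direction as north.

Net displacement equals the area under the velocity-time graph (areas below the axis count negative).
0–3 s: ½(2 + 6)(3) = 12 m
3–6 s: ½(6 + -8)(3) = -3 m
6–7 s: ½(-8 + -3)(1) = -5.5 m
7–11 s: ½(-3 + 5)(4) = 4 m
11–15 s: ½(5 + -10)(4) = -10 m
Net displacement = -2.5 m

-2.5 m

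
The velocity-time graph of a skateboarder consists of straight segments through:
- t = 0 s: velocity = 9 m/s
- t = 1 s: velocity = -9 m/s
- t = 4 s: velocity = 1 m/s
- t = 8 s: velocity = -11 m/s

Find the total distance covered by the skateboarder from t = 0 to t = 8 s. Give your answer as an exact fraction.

Distance (not displacement) is the total path length: add the absolute areas under v-t.
0–1 s: v = 0 at t = 0.5 s; triangle areas 2.25 + 2.25 = 4.5 m
1–4 s: v = 0 at t = 3.7 s; triangle areas 12.15 + 0.15 = 12.3 m
4–8 s: v = 0 at t = 13/3 s; triangle areas 1/6 + 121/6 = 61/3 m
Total distance = 557/15 m

557/15 m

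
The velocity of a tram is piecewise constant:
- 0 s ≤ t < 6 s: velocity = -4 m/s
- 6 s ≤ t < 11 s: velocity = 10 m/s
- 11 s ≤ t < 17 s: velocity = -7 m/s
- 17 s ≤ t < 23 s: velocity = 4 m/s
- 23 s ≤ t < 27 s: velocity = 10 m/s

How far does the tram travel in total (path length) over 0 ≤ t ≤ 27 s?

Total distance travelled is ∫|v| dt — sum the magnitudes of each area piece.
0–6 s: |-4| × 6 = 24 m
6–11 s: |10| × 5 = 50 m
11–17 s: |-7| × 6 = 42 m
17–23 s: |4| × 6 = 24 m
23–27 s: |10| × 4 = 40 m
Total distance = 180 m

180 m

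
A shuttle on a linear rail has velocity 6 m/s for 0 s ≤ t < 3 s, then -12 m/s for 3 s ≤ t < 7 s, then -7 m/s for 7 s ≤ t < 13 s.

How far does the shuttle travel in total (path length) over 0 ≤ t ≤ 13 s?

Total distance travelled is ∫|v| dt — sum the magnitudes of each area piece.
0–3 s: |6| × 3 = 18 m
3–7 s: |-12| × 4 = 48 m
7–13 s: |-7| × 6 = 42 m
Total distance = 108 m

108 m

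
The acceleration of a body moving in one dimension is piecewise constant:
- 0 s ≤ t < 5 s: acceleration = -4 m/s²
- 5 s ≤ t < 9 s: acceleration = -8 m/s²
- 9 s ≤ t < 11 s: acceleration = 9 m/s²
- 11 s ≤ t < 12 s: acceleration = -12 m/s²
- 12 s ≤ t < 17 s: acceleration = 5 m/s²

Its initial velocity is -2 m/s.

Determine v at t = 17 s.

-23 m/s

Δv equals the area under the a-t graph; then v = v₀ + Δv.
0–5 s: -4 × 5 = -20 m/s
5–9 s: -8 × 4 = -32 m/s
9–11 s: 9 × 2 = 18 m/s
11–12 s: -12 × 1 = -12 m/s
12–17 s: 5 × 5 = 25 m/s
Δv = -21 m/s, so v(17) = -2 + (-21) = -23 m/s.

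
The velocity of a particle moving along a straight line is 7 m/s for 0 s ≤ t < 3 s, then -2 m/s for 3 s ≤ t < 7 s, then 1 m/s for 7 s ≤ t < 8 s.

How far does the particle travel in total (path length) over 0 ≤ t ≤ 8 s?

30 m

Distance (not displacement) is the total path length: add the absolute areas under v-t.
0–3 s: |7| × 3 = 21 m
3–7 s: |-2| × 4 = 8 m
7–8 s: |1| × 1 = 1 m
Total distance = 30 m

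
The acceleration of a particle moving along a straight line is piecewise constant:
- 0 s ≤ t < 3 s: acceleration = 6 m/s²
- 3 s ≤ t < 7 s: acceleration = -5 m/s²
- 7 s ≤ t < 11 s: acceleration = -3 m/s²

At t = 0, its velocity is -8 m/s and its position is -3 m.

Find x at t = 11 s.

On each constant-a segment, Δv = aΔt and Δx = v₀Δt + ½aΔt²; chain segment to segment.
0–3 s: v starts -8 m/s; Δx = -8·3 + ½·6·3² = 3 m; v ends 10 m/s.
3–7 s: v starts 10 m/s; Δx = 10·4 + ½·-5·4² = 0 m; v ends -10 m/s.
7–11 s: v starts -10 m/s; Δx = -10·4 + ½·-3·4² = -64 m; v ends -22 m/s.
x(11) = -3 + Σ Δx = -64 m.

-64 m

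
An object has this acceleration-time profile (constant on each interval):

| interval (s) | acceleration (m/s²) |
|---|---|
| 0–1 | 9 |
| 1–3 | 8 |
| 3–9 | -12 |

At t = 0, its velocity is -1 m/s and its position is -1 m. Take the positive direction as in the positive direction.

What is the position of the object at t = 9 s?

On each constant-a segment, Δv = aΔt and Δx = v₀Δt + ½aΔt²; chain segment to segment.
0–1 s: v starts -1 m/s; Δx = -1·1 + ½·9·1² = 3.5 m; v ends 8 m/s.
1–3 s: v starts 8 m/s; Δx = 8·2 + ½·8·2² = 32 m; v ends 24 m/s.
3–9 s: v starts 24 m/s; Δx = 24·6 + ½·-12·6² = -72 m; v ends -48 m/s.
x(9) = -1 + Σ Δx = -37.5 m.

-37.5 m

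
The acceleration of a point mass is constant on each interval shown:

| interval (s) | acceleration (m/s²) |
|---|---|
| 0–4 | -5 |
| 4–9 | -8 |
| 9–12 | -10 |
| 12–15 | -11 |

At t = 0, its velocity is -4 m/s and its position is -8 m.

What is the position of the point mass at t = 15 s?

-852.5 m

On each constant-a segment, Δv = aΔt and Δx = v₀Δt + ½aΔt²; chain segment to segment.
0–4 s: v starts -4 m/s; Δx = -4·4 + ½·-5·4² = -56 m; v ends -24 m/s.
4–9 s: v starts -24 m/s; Δx = -24·5 + ½·-8·5² = -220 m; v ends -64 m/s.
9–12 s: v starts -64 m/s; Δx = -64·3 + ½·-10·3² = -237 m; v ends -94 m/s.
12–15 s: v starts -94 m/s; Δx = -94·3 + ½·-11·3² = -331.5 m; v ends -127 m/s.
x(15) = -8 + Σ Δx = -852.5 m.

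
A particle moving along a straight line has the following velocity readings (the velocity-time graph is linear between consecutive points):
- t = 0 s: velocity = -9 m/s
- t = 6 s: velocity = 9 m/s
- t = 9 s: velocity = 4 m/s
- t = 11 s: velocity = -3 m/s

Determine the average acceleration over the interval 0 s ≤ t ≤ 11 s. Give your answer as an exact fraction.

Average acceleration = Δv/Δt = (-3 − -9)/(11 − 0) = 6/11 m/s².

6/11 m/s²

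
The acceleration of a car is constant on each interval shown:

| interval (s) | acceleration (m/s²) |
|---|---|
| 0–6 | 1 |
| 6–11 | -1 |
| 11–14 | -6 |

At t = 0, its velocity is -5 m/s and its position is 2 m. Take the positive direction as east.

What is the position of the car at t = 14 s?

On each constant-a segment, Δv = aΔt and Δx = v₀Δt + ½aΔt²; chain segment to segment.
0–6 s: v starts -5 m/s; Δx = -5·6 + ½·1·6² = -12 m; v ends 1 m/s.
6–11 s: v starts 1 m/s; Δx = 1·5 + ½·-1·5² = -7.5 m; v ends -4 m/s.
11–14 s: v starts -4 m/s; Δx = -4·3 + ½·-6·3² = -39 m; v ends -22 m/s.
x(14) = 2 + Σ Δx = -56.5 m.

-56.5 m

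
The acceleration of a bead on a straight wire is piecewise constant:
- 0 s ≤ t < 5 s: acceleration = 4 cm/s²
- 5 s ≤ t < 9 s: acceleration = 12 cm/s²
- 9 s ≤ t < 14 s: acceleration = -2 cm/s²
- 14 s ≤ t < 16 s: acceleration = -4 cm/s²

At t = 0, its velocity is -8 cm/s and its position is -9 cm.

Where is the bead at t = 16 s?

512 cm

On each constant-a segment, Δv = aΔt and Δx = v₀Δt + ½aΔt²; chain segment to segment.
0–5 s: v starts -8 cm/s; Δx = -8·5 + ½·4·5² = 10 cm; v ends 12 cm/s.
5–9 s: v starts 12 cm/s; Δx = 12·4 + ½·12·4² = 144 cm; v ends 60 cm/s.
9–14 s: v starts 60 cm/s; Δx = 60·5 + ½·-2·5² = 275 cm; v ends 50 cm/s.
14–16 s: v starts 50 cm/s; Δx = 50·2 + ½·-4·2² = 92 cm; v ends 42 cm/s.
x(16) = -9 + Σ Δx = 512 cm.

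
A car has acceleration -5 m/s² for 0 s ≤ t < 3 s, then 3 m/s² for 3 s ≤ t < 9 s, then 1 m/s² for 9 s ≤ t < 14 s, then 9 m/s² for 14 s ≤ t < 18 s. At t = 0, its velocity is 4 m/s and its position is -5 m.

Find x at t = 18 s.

On each constant-a segment, Δv = aΔt and Δx = v₀Δt + ½aΔt²; chain segment to segment.
0–3 s: v starts 4 m/s; Δx = 4·3 + ½·-5·3² = -10.5 m; v ends -11 m/s.
3–9 s: v starts -11 m/s; Δx = -11·6 + ½·3·6² = -12 m; v ends 7 m/s.
9–14 s: v starts 7 m/s; Δx = 7·5 + ½·1·5² = 47.5 m; v ends 12 m/s.
14–18 s: v starts 12 m/s; Δx = 12·4 + ½·9·4² = 120 m; v ends 48 m/s.
x(18) = -5 + Σ Δx = 140 m.

140 m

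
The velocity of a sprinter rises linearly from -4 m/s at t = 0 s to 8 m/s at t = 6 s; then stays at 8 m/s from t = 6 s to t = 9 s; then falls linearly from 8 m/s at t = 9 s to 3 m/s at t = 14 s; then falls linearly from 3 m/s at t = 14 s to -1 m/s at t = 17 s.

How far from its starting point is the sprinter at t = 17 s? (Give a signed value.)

66.5 m

Displacement is the signed area under the v-t curve.
0–6 s: ½(-4 + 8)(6) = 12 m
6–9 s: 8 × 3 = 24 m
9–14 s: ½(8 + 3)(5) = 27.5 m
14–17 s: ½(3 + -1)(3) = 3 m
Net displacement = 66.5 m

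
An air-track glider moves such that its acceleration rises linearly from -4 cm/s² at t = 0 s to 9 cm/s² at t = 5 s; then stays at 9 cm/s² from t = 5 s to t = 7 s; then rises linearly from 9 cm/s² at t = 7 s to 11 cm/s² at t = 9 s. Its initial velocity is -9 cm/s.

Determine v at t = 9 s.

41.5 cm/s

Δv equals the area under the a-t graph; then v = v₀ + Δv.
0–5 s: ½(-4 + 9)(5) = 12.5 cm/s
5–7 s: 9 × 2 = 18 cm/s
7–9 s: ½(9 + 11)(2) = 20 cm/s
Δv = 50.5 cm/s, so v(9) = -9 + (50.5) = 41.5 cm/s.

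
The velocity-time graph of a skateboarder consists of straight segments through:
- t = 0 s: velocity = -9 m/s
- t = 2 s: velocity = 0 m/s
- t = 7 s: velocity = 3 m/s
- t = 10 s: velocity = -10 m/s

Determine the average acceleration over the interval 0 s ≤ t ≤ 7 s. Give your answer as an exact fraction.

12/7 m/s²

Average acceleration = Δv/Δt = (3 − -9)/(7 − 0) = 12/7 m/s².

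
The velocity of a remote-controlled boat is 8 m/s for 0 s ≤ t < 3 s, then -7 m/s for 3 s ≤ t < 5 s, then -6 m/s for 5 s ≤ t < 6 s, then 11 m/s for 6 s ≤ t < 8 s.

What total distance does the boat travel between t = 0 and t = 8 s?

Distance (not displacement) is the total path length: add the absolute areas under v-t.
0–3 s: |8| × 3 = 24 m
3–5 s: |-7| × 2 = 14 m
5–6 s: |-6| × 1 = 6 m
6–8 s: |11| × 2 = 22 m
Total distance = 66 m

66 m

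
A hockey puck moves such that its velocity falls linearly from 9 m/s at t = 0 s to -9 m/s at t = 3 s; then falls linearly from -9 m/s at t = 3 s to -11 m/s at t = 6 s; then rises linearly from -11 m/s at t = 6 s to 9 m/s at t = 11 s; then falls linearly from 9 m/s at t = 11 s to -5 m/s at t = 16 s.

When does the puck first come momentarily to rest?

v changes sign on 0–3 s (from 9 to -9); the graph is linear there, so v = 0 at t = 0 + (-9)·(3 − 0)/(-9 − 9) = 1.5 s.

t = 1.5 s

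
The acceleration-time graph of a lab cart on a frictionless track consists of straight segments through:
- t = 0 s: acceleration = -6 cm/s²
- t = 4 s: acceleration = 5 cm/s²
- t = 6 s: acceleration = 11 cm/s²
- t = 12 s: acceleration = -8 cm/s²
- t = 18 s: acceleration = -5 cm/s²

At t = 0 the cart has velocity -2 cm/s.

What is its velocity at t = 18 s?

-18 cm/s

Δv equals the area under the a-t graph; then v = v₀ + Δv.
0–4 s: ½(-6 + 5)(4) = -2 cm/s
4–6 s: ½(5 + 11)(2) = 16 cm/s
6–12 s: ½(11 + -8)(6) = 9 cm/s
12–18 s: ½(-8 + -5)(6) = -39 cm/s
Δv = -16 cm/s, so v(18) = -2 + (-16) = -18 cm/s.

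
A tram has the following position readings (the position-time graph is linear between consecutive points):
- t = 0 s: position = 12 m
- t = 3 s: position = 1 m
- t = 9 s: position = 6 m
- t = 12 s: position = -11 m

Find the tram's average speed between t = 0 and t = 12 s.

Average speed = (total path length)/(elapsed time); on a piecewise-linear x-t graph the path length is Σ|Δx|.
0–3 s: |Δx| = |1 − 12| = 11 m
3–9 s: |Δx| = |6 − 1| = 5 m
9–12 s: |Δx| = |-11 − 6| = 17 m
Total path = 33 m; average speed = 33/12 = 2.75 m/s.

2.75 m/s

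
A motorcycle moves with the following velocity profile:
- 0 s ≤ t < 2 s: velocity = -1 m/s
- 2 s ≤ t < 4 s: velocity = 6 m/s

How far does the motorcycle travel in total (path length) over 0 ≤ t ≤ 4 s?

14 m

Distance (not displacement) is the total path length: add the absolute areas under v-t.
0–2 s: |-1| × 2 = 2 m
2–4 s: |6| × 2 = 12 m
Total distance = 14 m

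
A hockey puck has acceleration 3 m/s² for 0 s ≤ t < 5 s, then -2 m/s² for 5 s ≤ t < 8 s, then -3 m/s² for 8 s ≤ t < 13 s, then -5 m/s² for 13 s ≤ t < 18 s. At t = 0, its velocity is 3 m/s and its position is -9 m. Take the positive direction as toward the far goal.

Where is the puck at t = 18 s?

On each constant-a segment, Δv = aΔt and Δx = v₀Δt + ½aΔt²; chain segment to segment.
0–5 s: v starts 3 m/s; Δx = 3·5 + ½·3·5² = 52.5 m; v ends 18 m/s.
5–8 s: v starts 18 m/s; Δx = 18·3 + ½·-2·3² = 45 m; v ends 12 m/s.
8–13 s: v starts 12 m/s; Δx = 12·5 + ½·-3·5² = 22.5 m; v ends -3 m/s.
13–18 s: v starts -3 m/s; Δx = -3·5 + ½·-5·5² = -77.5 m; v ends -28 m/s.
x(18) = -9 + Σ Δx = 33.5 m.

33.5 m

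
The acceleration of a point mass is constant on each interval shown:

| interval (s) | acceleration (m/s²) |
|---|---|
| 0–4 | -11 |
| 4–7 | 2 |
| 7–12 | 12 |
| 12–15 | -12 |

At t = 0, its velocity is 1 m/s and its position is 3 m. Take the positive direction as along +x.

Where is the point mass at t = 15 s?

On each constant-a segment, Δv = aΔt and Δx = v₀Δt + ½aΔt²; chain segment to segment.
0–4 s: v starts 1 m/s; Δx = 1·4 + ½·-11·4² = -84 m; v ends -43 m/s.
4–7 s: v starts -43 m/s; Δx = -43·3 + ½·2·3² = -120 m; v ends -37 m/s.
7–12 s: v starts -37 m/s; Δx = -37·5 + ½·12·5² = -35 m; v ends 23 m/s.
12–15 s: v starts 23 m/s; Δx = 23·3 + ½·-12·3² = 15 m; v ends -13 m/s.
x(15) = 3 + Σ Δx = -221 m.

-221 m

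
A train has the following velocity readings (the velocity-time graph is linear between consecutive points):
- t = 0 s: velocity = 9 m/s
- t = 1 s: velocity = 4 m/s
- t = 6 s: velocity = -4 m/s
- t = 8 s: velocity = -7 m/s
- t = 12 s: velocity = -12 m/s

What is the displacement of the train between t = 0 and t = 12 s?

Net displacement equals the area under the velocity-time graph (areas below the axis count negative).
0–1 s: ½(9 + 4)(1) = 6.5 m
1–6 s: ½(4 + -4)(5) = 0 m
6–8 s: ½(-4 + -7)(2) = -11 m
8–12 s: ½(-7 + -12)(4) = -38 m
Net displacement = -42.5 m

-42.5 m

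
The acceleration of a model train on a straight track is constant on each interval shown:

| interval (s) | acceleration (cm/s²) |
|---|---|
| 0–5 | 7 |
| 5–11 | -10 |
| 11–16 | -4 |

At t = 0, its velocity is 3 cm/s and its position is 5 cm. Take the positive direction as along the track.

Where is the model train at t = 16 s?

-4.5 cm

On each constant-a segment, Δv = aΔt and Δx = v₀Δt + ½aΔt²; chain segment to segment.
0–5 s: v starts 3 cm/s; Δx = 3·5 + ½·7·5² = 102.5 cm; v ends 38 cm/s.
5–11 s: v starts 38 cm/s; Δx = 38·6 + ½·-10·6² = 48 cm; v ends -22 cm/s.
11–16 s: v starts -22 cm/s; Δx = -22·5 + ½·-4·5² = -160 cm; v ends -42 cm/s.
x(16) = 5 + Σ Δx = -4.5 cm.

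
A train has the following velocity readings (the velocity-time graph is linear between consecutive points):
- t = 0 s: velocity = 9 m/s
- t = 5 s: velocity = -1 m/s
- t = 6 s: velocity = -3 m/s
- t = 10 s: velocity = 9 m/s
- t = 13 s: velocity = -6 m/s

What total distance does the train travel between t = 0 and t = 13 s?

49.2 m

Total distance travelled is ∫|v| dt — sum the magnitudes of each area piece.
0–5 s: v = 0 at t = 4.5 s; triangle areas 20.25 + 0.25 = 20.5 m
5–6 s: |½(-1 + -3)(1)| = 2 m
6–10 s: v = 0 at t = 7 s; triangle areas 1.5 + 13.5 = 15 m
10–13 s: v = 0 at t = 11.8 s; triangle areas 8.1 + 3.6 = 11.7 m
Total distance = 49.2 m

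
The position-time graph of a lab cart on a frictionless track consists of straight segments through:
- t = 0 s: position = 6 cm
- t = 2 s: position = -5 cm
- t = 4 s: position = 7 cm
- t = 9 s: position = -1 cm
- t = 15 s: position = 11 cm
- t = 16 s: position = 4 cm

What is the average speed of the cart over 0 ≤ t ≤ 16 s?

Average speed = (total path length)/(elapsed time); on a piecewise-linear x-t graph the path length is Σ|Δx|.
0–2 s: |Δx| = |-5 − 6| = 11 cm
2–4 s: |Δx| = |7 − -5| = 12 cm
4–9 s: |Δx| = |-1 − 7| = 8 cm
9–15 s: |Δx| = |11 − -1| = 12 cm
15–16 s: |Δx| = |4 − 11| = 7 cm
Total path = 50 cm; average speed = 50/16 = 3.125 cm/s.

3.125 cm/s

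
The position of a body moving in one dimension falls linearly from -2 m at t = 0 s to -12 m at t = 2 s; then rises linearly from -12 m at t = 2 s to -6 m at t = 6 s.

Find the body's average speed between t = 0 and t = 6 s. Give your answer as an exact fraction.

Average speed = (total path length)/(elapsed time); on a piecewise-linear x-t graph the path length is Σ|Δx|.
0–2 s: |Δx| = |-12 − -2| = 10 m
2–6 s: |Δx| = |-6 − -12| = 6 m
Total path = 16 m; average speed = 16/6 = 8/3 m/s.

8/3 m/s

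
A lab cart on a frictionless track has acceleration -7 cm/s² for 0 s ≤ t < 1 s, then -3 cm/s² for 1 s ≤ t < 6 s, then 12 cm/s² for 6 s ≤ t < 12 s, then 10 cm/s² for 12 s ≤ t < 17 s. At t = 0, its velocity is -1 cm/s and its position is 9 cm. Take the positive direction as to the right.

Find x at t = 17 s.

On each constant-a segment, Δv = aΔt and Δx = v₀Δt + ½aΔt²; chain segment to segment.
0–1 s: v starts -1 cm/s; Δx = -1·1 + ½·-7·1² = -4.5 cm; v ends -8 cm/s.
1–6 s: v starts -8 cm/s; Δx = -8·5 + ½·-3·5² = -77.5 cm; v ends -23 cm/s.
6–12 s: v starts -23 cm/s; Δx = -23·6 + ½·12·6² = 78 cm; v ends 49 cm/s.
12–17 s: v starts 49 cm/s; Δx = 49·5 + ½·10·5² = 370 cm; v ends 99 cm/s.
x(17) = 9 + Σ Δx = 375 cm.

375 cm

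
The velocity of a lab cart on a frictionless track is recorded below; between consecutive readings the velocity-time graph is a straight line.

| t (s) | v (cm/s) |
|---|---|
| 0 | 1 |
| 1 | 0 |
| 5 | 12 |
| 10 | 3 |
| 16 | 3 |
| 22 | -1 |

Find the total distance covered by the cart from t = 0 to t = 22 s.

87.5 cm

Total distance travelled is ∫|v| dt — sum the magnitudes of each area piece.
0–1 s: |½(1 + 0)(1)| = 0.5 cm
1–5 s: |½(0 + 12)(4)| = 24 cm
5–10 s: |½(12 + 3)(5)| = 37.5 cm
10–16 s: |3| × 6 = 18 cm
16–22 s: v = 0 at t = 20.5 s; triangle areas 6.75 + 0.75 = 7.5 cm
Total distance = 87.5 cm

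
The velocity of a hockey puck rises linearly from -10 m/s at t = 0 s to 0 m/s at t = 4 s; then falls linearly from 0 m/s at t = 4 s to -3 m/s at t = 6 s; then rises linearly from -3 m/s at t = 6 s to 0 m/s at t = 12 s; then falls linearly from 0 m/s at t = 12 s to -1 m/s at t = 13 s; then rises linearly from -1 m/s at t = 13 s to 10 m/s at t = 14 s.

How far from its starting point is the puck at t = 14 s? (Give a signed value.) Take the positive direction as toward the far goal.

-28 m

Net displacement equals the area under the velocity-time graph (areas below the axis count negative).
0–4 s: ½(-10 + 0)(4) = -20 m
4–6 s: ½(0 + -3)(2) = -3 m
6–12 s: ½(-3 + 0)(6) = -9 m
12–13 s: ½(0 + -1)(1) = -0.5 m
13–14 s: ½(-1 + 10)(1) = 4.5 m
Net displacement = -28 m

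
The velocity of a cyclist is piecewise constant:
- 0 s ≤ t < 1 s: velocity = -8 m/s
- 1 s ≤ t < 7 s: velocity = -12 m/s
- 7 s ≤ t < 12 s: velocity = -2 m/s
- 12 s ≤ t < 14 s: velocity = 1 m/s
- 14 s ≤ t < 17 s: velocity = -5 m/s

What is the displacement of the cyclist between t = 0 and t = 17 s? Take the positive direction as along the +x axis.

Net displacement equals the area under the velocity-time graph (areas below the axis count negative).
0–1 s: -8 × 1 = -8 m
1–7 s: -12 × 6 = -72 m
7–12 s: -2 × 5 = -10 m
12–14 s: 1 × 2 = 2 m
14–17 s: -5 × 3 = -15 m
Net displacement = -103 m

-103 m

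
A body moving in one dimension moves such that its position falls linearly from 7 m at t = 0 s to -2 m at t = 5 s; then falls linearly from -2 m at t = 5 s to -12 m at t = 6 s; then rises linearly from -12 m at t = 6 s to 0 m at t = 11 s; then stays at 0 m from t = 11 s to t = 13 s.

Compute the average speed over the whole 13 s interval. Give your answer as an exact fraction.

Average speed = (total path length)/(elapsed time); on a piecewise-linear x-t graph the path length is Σ|Δx|.
0–5 s: |Δx| = |-2 − 7| = 9 m
5–6 s: |Δx| = |-12 − -2| = 10 m
6–11 s: |Δx| = |0 − -12| = 12 m
11–13 s: |Δx| = |0 − 0| = 0 m
Total path = 31 m; average speed = 31/13 = 31/13 m/s.

31/13 m/s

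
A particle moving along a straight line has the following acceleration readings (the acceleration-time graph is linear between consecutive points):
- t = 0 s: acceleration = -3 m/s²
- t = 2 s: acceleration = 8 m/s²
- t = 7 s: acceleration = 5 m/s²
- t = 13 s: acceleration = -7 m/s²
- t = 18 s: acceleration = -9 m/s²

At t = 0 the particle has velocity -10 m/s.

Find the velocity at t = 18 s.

Δv equals the area under the a-t graph; then v = v₀ + Δv.
0–2 s: ½(-3 + 8)(2) = 5 m/s
2–7 s: ½(8 + 5)(5) = 32.5 m/s
7–13 s: ½(5 + -7)(6) = -6 m/s
13–18 s: ½(-7 + -9)(5) = -40 m/s
Δv = -8.5 m/s, so v(18) = -10 + (-8.5) = -18.5 m/s.

-18.5 m/s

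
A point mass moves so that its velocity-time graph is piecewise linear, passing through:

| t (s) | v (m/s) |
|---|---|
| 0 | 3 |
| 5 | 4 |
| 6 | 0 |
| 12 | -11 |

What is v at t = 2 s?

On 0–5 s the graph is linear from 3 to 4 m/s: v(2) = 3 + (4 − 3)·(2 − 0)/(5 − 0) = 3.4 m/s.

3.4 m/s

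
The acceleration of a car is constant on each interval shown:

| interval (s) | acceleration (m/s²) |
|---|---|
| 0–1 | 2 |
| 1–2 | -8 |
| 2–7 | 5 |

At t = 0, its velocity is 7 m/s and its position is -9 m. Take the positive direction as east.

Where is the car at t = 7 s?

71.5 m

On each constant-a segment, Δv = aΔt and Δx = v₀Δt + ½aΔt²; chain segment to segment.
0–1 s: v starts 7 m/s; Δx = 7·1 + ½·2·1² = 8 m; v ends 9 m/s.
1–2 s: v starts 9 m/s; Δx = 9·1 + ½·-8·1² = 5 m; v ends 1 m/s.
2–7 s: v starts 1 m/s; Δx = 1·5 + ½·5·5² = 67.5 m; v ends 26 m/s.
x(7) = -9 + Σ Δx = 71.5 m.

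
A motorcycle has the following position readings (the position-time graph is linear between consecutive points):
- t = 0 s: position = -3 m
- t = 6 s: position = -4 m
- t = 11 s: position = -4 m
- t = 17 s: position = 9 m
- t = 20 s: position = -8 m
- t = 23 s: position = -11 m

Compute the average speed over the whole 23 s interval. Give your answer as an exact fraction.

Average speed = (total path length)/(elapsed time); on a piecewise-linear x-t graph the path length is Σ|Δx|.
0–6 s: |Δx| = |-4 − -3| = 1 m
6–11 s: |Δx| = |-4 − -4| = 0 m
11–17 s: |Δx| = |9 − -4| = 13 m
17–20 s: |Δx| = |-8 − 9| = 17 m
20–23 s: |Δx| = |-11 − -8| = 3 m
Total path = 34 m; average speed = 34/23 = 34/23 m/s.

34/23 m/s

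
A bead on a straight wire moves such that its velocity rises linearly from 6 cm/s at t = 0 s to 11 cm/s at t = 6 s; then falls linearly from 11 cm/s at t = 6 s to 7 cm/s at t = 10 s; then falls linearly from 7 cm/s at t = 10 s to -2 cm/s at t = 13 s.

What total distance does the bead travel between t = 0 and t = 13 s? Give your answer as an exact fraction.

575/6 cm

Total distance travelled is ∫|v| dt — sum the magnitudes of each area piece.
0–6 s: |½(6 + 11)(6)| = 51 cm
6–10 s: |½(11 + 7)(4)| = 36 cm
10–13 s: v = 0 at t = 37/3 s; triangle areas 49/6 + 2/3 = 53/6 cm
Total distance = 575/6 cm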